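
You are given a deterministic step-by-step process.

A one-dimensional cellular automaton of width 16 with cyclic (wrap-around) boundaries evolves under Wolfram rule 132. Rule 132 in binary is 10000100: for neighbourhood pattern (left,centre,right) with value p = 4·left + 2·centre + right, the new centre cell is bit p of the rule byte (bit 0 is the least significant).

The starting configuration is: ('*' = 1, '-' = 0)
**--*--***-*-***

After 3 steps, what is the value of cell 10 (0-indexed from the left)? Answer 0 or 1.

k=0  **--*--***-*-***
k=1  *---*---*--*--**
k=2  ----*---*--*---*
k=3  ----*---*--*---*

0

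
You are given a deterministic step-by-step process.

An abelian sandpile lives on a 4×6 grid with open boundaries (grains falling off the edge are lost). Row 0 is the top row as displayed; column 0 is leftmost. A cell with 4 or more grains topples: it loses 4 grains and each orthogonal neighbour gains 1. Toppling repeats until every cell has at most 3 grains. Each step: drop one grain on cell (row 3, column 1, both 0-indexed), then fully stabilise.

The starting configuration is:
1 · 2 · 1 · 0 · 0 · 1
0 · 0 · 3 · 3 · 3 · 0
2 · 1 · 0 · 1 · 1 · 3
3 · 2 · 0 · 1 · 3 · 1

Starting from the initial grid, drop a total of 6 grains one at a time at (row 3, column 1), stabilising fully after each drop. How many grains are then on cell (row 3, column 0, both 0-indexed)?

step 0: 1 · 2 · 1 · 0 · 0 · 1
0 · 0 · 3 · 3 · 3 · 0
2 · 1 · 0 · 1 · 1 · 3
3 · 2 · 0 · 1 · 3 · 1
step 1: 1 · 2 · 1 · 0 · 0 · 1
0 · 0 · 3 · 3 · 3 · 0
2 · 1 · 0 · 1 · 1 · 3
3 · 3 · 0 · 1 · 3 · 1
step 2: 1 · 2 · 1 · 0 · 0 · 1
0 · 0 · 3 · 3 · 3 · 0
3 · 2 · 0 · 1 · 1 · 3
0 · 1 · 1 · 1 · 3 · 1
step 3: 1 · 2 · 1 · 0 · 0 · 1
0 · 0 · 3 · 3 · 3 · 0
3 · 2 · 0 · 1 · 1 · 3
0 · 2 · 1 · 1 · 3 · 1
step 4: 1 · 2 · 1 · 0 · 0 · 1
0 · 0 · 3 · 3 · 3 · 0
3 · 2 · 0 · 1 · 1 · 3
0 · 3 · 1 · 1 · 3 · 1
step 5: 1 · 2 · 1 · 0 · 0 · 1
0 · 0 · 3 · 3 · 3 · 0
3 · 3 · 0 · 1 · 1 · 3
1 · 0 · 2 · 1 · 3 · 1
step 6: 1 · 2 · 1 · 0 · 0 · 1
0 · 0 · 3 · 3 · 3 · 0
3 · 3 · 0 · 1 · 1 · 3
1 · 1 · 2 · 1 · 3 · 1

1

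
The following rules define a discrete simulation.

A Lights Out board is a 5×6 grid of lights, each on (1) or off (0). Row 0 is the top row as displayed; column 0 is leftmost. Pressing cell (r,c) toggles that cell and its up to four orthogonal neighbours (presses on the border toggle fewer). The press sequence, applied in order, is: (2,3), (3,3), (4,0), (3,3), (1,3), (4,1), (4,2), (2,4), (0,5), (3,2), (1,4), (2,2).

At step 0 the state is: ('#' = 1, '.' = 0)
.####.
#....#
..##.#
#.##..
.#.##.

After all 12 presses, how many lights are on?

15

step 0: .####.
#....#
..##.#
#.##..
.#.##.
step 1: .####.
#..#.#
....##
#.#...
.#.##.
step 2: .####.
#..#.#
...###
#..##.
.#..#.
step 3: .####.
#..#.#
...###
...##.
#...#.
step 4: .####.
#..#.#
....##
..#...
#..##.
step 5: .##.#.
#.#.##
...###
..#...
#..##.
step 6: .##.#.
#.#.##
...###
.##...
.####.
step 7: .##.#.
#.#.##
...###
.#....
....#.
step 8: .##.#.
#.#..#
......
.#..#.
....#.
step 9: .##..#
#.#...
......
.#..#.
....#.
step 10: .##..#
#.#...
..#...
..###.
..#.#.
step 11: .##.##
#.####
..#.#.
..###.
..#.#.
step 12: .##.##
#..###
.#.##.
...##.
..#.#.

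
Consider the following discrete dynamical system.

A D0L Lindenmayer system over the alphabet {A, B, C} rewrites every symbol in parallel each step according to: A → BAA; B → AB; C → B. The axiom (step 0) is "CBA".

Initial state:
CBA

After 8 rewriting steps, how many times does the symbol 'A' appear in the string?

step 0: CBA
step 1: BABBAA
step 2: ABBAAABABBAABAA
step 3: BAAABABBAABAABAAABBAAABABBAABAAABBAABAA
step 4: ABBAABAABAAABBAAABABBAABAAABBAABAAABBAABAABAAABABBAABAABAAABBAAABABBAABAAABBAABAABAAABABBAABAAABBAABAA
step 5: BAAABABBAABAAABBAABAAABBAABAABAAABABBAABAABAAABBAAABABBAAB…BAAABBAABAABAAABBAAABABBAABAAABBAABAABAAABABBAABAAABBAABAA  (len 267)
step 6: ABBAABAABAAABBAAABABBAABAAABBAABAABAAABABBAABAAABBAABAABAA…BAAABBAABAABAAABBAAABABBAABAAABBAABAABAAABABBAABAAABBAABAA  (len 699)
step 7: BAAABABBAABAAABBAABAAABBAABAABAAABABBAABAABAAABBAAABABBAAB…BAAABBAABAABAAABBAAABABBAABAAABBAABAABAAABABBAABAAABBAABAA  (len 1830)
step 8: ABBAABAABAAABBAAABABBAABAAABBAABAABAAABABBAABAAABBAABAABAA…BAAABBAABAABAAABBAAABABBAABAAABBAABAABAAABABBAABAAABBAABAA  (len 4791)

2961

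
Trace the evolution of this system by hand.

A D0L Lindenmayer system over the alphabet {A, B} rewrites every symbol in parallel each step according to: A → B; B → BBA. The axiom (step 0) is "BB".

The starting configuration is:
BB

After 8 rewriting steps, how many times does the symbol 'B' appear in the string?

step 0: BB
step 1: BBABBA
step 2: BBABBABBBABBAB
step 3: BBABBABBBABBABBBABBABBABBBABBABBBA
step 4: BBABBABBBABBABBBABBABBABBBABBABBBABBABBABBBABBABBBABBABBBABBABBABBBABBABBBABBABBAB
step 5: BBABBABBBABBABBBABBABBABBBABBABBBABBABBABBBABBABBBABBABBBA…BBABBABBBABBABBBABBABBABBBABBABBBABBABBABBBABBABBBABBABBBA  (len 198)
step 6: BBABBABBBABBABBBABBABBABBBABBABBBABBABBABBBABBABBBABBABBBA…BBABBABBBABBABBBABBABBABBBABBABBBABBABBABBBABBABBBABBABBAB  (len 478)
step 7: BBABBABBBABBABBBABBABBABBBABBABBBABBABBABBBABBABBBABBABBBA…BBABBABBBABBABBBABBABBABBBABBABBBABBABBABBBABBABBBABBABBBA  (len 1154)
step 8: BBABBABBBABBABBBABBABBABBBABBABBBABBABBABBBABBABBBABBABBBA…BBABBABBBABBABBBABBABBABBBABBABBBABBABBABBBABBABBBABBABBAB  (len 2786)

1970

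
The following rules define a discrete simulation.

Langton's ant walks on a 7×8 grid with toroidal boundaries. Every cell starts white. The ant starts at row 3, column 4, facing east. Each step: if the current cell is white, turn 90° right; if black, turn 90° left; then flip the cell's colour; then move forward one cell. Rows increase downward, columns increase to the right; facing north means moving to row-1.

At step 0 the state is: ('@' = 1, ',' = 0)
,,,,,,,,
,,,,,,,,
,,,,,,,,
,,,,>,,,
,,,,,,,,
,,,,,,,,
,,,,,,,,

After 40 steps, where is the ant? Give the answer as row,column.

0) ,,,,,,,,
,,,,,,,,
,,,,,,,,
,,,,>,,,
,,,,,,,,
,,,,,,,,
,,,,,,,,
1) ,,,,,,,,
,,,,,,,,
,,,,,,,,
,,,,@,,,
,,,,v,,,
,,,,,,,,
,,,,,,,,
2) ,,,,,,,,
,,,,,,,,
,,,,,,,,
,,,,@,,,
,,,<@,,,
,,,,,,,,
,,,,,,,,
3) ,,,,,,,,
,,,,,,,,
,,,,,,,,
,,,^@,,,
,,,@@,,,
,,,,,,,,
,,,,,,,,
4) ,,,,,,,,
,,,,,,,,
,,,,,,,,
,,,@>,,,
,,,@@,,,
,,,,,,,,
,,,,,,,,
5) ,,,,,,,,
,,,,,,,,
,,,,^,,,
,,,@,,,,
,,,@@,,,
,,,,,,,,
,,,,,,,,
6) ,,,,,,,,
,,,,,,,,
,,,,@>,,
,,,@,,,,
,,,@@,,,
,,,,,,,,
,,,,,,,,
7) ,,,,,,,,
,,,,,,,,
,,,,@@,,
,,,@,v,,
,,,@@,,,
,,,,,,,,
,,,,,,,,
8) ,,,,,,,,
,,,,,,,,
,,,,@@,,
,,,@<@,,
,,,@@,,,
,,,,,,,,
,,,,,,,,
9) ,,,,,,,,
,,,,,,,,
,,,,^@,,
,,,@@@,,
,,,@@,,,
,,,,,,,,
,,,,,,,,
10) ,,,,,,,,
,,,,,,,,
,,,<,@,,
,,,@@@,,
,,,@@,,,
,,,,,,,,
,,,,,,,,
11) ,,,,,,,,
,,,^,,,,
,,,@,@,,
,,,@@@,,
,,,@@,,,
,,,,,,,,
,,,,,,,,
12) ,,,,,,,,
,,,@>,,,
,,,@,@,,
,,,@@@,,
,,,@@,,,
,,,,,,,,
,,,,,,,,
13) ,,,,,,,,
,,,@@,,,
,,,@v@,,
,,,@@@,,
,,,@@,,,
,,,,,,,,
,,,,,,,,
14) ,,,,,,,,
,,,@@,,,
,,,<@@,,
,,,@@@,,
,,,@@,,,
,,,,,,,,
,,,,,,,,
15) ,,,,,,,,
,,,@@,,,
,,,,@@,,
,,,v@@,,
,,,@@,,,
,,,,,,,,
,,,,,,,,
16) ,,,,,,,,
,,,@@,,,
,,,,@@,,
,,,,>@,,
,,,@@,,,
,,,,,,,,
,,,,,,,,
17) ,,,,,,,,
,,,@@,,,
,,,,^@,,
,,,,,@,,
,,,@@,,,
,,,,,,,,
,,,,,,,,
18) ,,,,,,,,
,,,@@,,,
,,,<,@,,
,,,,,@,,
,,,@@,,,
,,,,,,,,
,,,,,,,,
19) ,,,,,,,,
,,,^@,,,
,,,@,@,,
,,,,,@,,
,,,@@,,,
,,,,,,,,
,,,,,,,,
20) ,,,,,,,,
,,<,@,,,
,,,@,@,,
,,,,,@,,
,,,@@,,,
,,,,,,,,
,,,,,,,,
21) ,,^,,,,,
,,@,@,,,
,,,@,@,,
,,,,,@,,
,,,@@,,,
,,,,,,,,
,,,,,,,,
22) ,,@>,,,,
,,@,@,,,
,,,@,@,,
,,,,,@,,
,,,@@,,,
,,,,,,,,
,,,,,,,,
23) ,,@@,,,,
,,@v@,,,
,,,@,@,,
,,,,,@,,
,,,@@,,,
,,,,,,,,
,,,,,,,,
24) ,,@@,,,,
,,<@@,,,
,,,@,@,,
,,,,,@,,
,,,@@,,,
,,,,,,,,
,,,,,,,,
25) ,,@@,,,,
,,,@@,,,
,,v@,@,,
,,,,,@,,
,,,@@,,,
,,,,,,,,
,,,,,,,,
26) ,,@@,,,,
,,,@@,,,
,<@@,@,,
,,,,,@,,
,,,@@,,,
,,,,,,,,
,,,,,,,,
27) ,,@@,,,,
,^,@@,,,
,@@@,@,,
,,,,,@,,
,,,@@,,,
,,,,,,,,
,,,,,,,,
28) ,,@@,,,,
,@>@@,,,
,@@@,@,,
,,,,,@,,
,,,@@,,,
,,,,,,,,
,,,,,,,,
29) ,,@@,,,,
,@@@@,,,
,@v@,@,,
,,,,,@,,
,,,@@,,,
,,,,,,,,
,,,,,,,,
30) ,,@@,,,,
,@@@@,,,
,@,>,@,,
,,,,,@,,
,,,@@,,,
,,,,,,,,
,,,,,,,,
31) ,,@@,,,,
,@@^@,,,
,@,,,@,,
,,,,,@,,
,,,@@,,,
,,,,,,,,
,,,,,,,,
32) ,,@@,,,,
,@<,@,,,
,@,,,@,,
,,,,,@,,
,,,@@,,,
,,,,,,,,
,,,,,,,,
33) ,,@@,,,,
,@,,@,,,
,@v,,@,,
,,,,,@,,
,,,@@,,,
,,,,,,,,
,,,,,,,,
34) ,,@@,,,,
,@,,@,,,
,<@,,@,,
,,,,,@,,
,,,@@,,,
,,,,,,,,
,,,,,,,,
35) ,,@@,,,,
,@,,@,,,
,,@,,@,,
,v,,,@,,
,,,@@,,,
,,,,,,,,
,,,,,,,,
36) ,,@@,,,,
,@,,@,,,
,,@,,@,,
<@,,,@,,
,,,@@,,,
,,,,,,,,
,,,,,,,,
37) ,,@@,,,,
,@,,@,,,
^,@,,@,,
@@,,,@,,
,,,@@,,,
,,,,,,,,
,,,,,,,,
38) ,,@@,,,,
,@,,@,,,
@>@,,@,,
@@,,,@,,
,,,@@,,,
,,,,,,,,
,,,,,,,,
39) ,,@@,,,,
,@,,@,,,
@@@,,@,,
@v,,,@,,
,,,@@,,,
,,,,,,,,
,,,,,,,,
40) ,,@@,,,,
,@,,@,,,
@@@,,@,,
@,>,,@,,
,,,@@,,,
,,,,,,,,
,,,,,,,,

3,2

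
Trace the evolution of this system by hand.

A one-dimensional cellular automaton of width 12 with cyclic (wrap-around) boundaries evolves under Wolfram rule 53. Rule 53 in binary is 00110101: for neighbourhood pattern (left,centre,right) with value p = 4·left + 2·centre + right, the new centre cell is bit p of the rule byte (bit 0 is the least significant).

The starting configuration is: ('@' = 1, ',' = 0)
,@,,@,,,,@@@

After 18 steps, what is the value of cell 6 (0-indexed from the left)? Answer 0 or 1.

0

k=0  ,@,,@,,,,@@@
k=1  @@@,@@@@,,,,
k=2  ,,,@,,,,@@@,
k=3  @@,@@@@,,,,@
k=4  ,,@,,,,@@@,,
k=5  @,@@@@,,,,@@
k=6  ,@,,,,@@@,,,
k=7  ,@@@@,,,,@@@
k=8  @,,,,@@@,,,,
k=9  @@@@,,,,@@@,
k=10  ,,,,@@@,,,,@
k=11  @@@,,,,@@@,@
k=12  ,,,@@@,,,,@,
k=13  @@,,,,@@@,@@
k=14  ,,@@@,,,,@,,
k=15  @,,,,@@@,@@@
k=16  ,@@@,,,,@,,,
k=17  ,,,,@@@,@@@@
k=18  @@@,,,,@,,,,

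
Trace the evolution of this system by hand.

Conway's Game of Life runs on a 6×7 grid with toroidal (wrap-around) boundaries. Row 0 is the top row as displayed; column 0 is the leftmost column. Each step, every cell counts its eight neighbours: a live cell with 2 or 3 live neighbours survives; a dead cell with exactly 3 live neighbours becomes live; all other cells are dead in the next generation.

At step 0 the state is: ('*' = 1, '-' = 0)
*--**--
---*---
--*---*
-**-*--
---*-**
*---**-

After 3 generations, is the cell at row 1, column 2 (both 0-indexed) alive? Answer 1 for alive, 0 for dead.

1

gen 0: *--**--
---*---
--*---*
-**-*--
---*-**
*---**-
gen 1: ---*-**
--***--
-**----
***-*-*
****--*
*------
gen 2: --**-**
-*--**-
----**-
-----**
---*-*-
---***-
gen 3: --*---*
--*----
-------
------*
---*---
-------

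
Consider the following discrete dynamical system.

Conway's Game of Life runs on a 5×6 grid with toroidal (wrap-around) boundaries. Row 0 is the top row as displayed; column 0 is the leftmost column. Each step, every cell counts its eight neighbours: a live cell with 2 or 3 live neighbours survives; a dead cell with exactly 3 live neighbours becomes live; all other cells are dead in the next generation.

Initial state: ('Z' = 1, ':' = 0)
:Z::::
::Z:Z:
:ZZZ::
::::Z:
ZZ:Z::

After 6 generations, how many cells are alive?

9

step 0: :Z::::
::Z:Z:
:ZZZ::
::::Z:
ZZ:Z::
step 1: ZZ:Z::
::::::
:ZZ:Z:
Z:::Z:
ZZZ:::
step 2: Z:::::
Z::Z::
:Z:Z:Z
Z:::::
::ZZ::
step 3: :ZZZ::
ZZZ:ZZ
:ZZ:ZZ
ZZ:ZZ:
:Z::::
step 4: :::ZZZ
::::::
::::::
:::ZZ:
::::Z:
step 5: :::ZZZ
::::Z:
::::::
:::ZZ:
::::::
step 6: :::ZZZ
:::ZZZ
:::ZZ:
::::::
:::::Z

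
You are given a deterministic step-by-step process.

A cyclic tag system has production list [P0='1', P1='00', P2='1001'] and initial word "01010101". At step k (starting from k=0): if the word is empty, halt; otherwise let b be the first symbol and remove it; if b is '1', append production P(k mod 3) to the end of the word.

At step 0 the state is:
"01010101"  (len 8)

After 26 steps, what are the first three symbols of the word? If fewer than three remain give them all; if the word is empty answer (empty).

100

step 0: "01010101"  (len 8)
step 1: "1010101"  (len 7)
step 2: "01010100"  (len 8)
step 3: "1010100"  (len 7)
step 4: "0101001"  (len 7)
step 5: "101001"  (len 6)
step 6: "010011001"  (len 9)
step 7: "10011001"  (len 8)
step 8: "001100100"  (len 9)
step 9: "01100100"  (len 8)
step 10: "1100100"  (len 7)
step 11: "10010000"  (len 8)
step 12: "00100001001"  (len 11)
step 13: "0100001001"  (len 10)
step 14: "100001001"  (len 9)
step 15: "000010011001"  (len 12)
step 16: "00010011001"  (len 11)
step 17: "0010011001"  (len 10)
step 18: "010011001"  (len 9)
step 19: "10011001"  (len 8)
step 20: "001100100"  (len 9)
step 21: "01100100"  (len 8)
step 22: "1100100"  (len 7)
step 23: "10010000"  (len 8)
step 24: "00100001001"  (len 11)
step 25: "0100001001"  (len 10)
step 26: "100001001"  (len 9)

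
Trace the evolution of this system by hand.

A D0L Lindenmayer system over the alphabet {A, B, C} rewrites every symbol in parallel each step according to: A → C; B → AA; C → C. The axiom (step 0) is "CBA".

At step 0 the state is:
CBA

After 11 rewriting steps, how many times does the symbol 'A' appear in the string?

step 0: CBA
step 1: CAAC
step 2: CCCC
step 3: CCCC
step 4: CCCC
step 5: CCCC
step 6: CCCC
step 7: CCCC
step 8: CCCC
step 9: CCCC
step 10: CCCC
step 11: CCCC

0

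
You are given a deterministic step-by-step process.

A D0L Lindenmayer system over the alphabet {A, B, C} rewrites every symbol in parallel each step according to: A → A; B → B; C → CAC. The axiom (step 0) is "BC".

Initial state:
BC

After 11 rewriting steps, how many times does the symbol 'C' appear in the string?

2048

0) BC
1) BCAC
2) BCACACAC
3) BCACACACACACACAC
4) BCACACACACACACACACACACACACACACAC
5) BCACACACACACACACACACACACACACACACACACACACACACACACACACACACACACACAC
6) BCACACACACACACACACACACACACACACACACACACACACACACACACACACACAC…ACACACACACACACACACACACACACACACACACACACACACACACACACACACACAC  (len 128)
7) BCACACACACACACACACACACACACACACACACACACACACACACACACACACACAC…ACACACACACACACACACACACACACACACACACACACACACACACACACACACACAC  (len 256)
8) BCACACACACACACACACACACACACACACACACACACACACACACACACACACACAC…ACACACACACACACACACACACACACACACACACACACACACACACACACACACACAC  (len 512)
9) BCACACACACACACACACACACACACACACACACACACACACACACACACACACACAC…ACACACACACACACACACACACACACACACACACACACACACACACACACACACACAC  (len 1024)
10) BCACACACACACACACACACACACACACACACACACACACACACACACACACACACAC…ACACACACACACACACACACACACACACACACACACACACACACACACACACACACAC  (len 2048)
11) BCACACACACACACACACACACACACACACACACACACACACACACACACACACACAC…ACACACACACACACACACACACACACACACACACACACACACACACACACACACACAC  (len 4096)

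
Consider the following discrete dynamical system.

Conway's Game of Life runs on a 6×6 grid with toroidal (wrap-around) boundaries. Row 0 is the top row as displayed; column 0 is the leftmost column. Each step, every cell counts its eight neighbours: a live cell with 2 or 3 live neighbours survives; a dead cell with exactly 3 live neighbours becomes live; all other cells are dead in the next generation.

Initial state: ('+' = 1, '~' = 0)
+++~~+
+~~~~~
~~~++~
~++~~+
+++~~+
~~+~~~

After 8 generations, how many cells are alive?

4

gen 0: +++~~+
+~~~~~
~~~++~
~++~~+
+++~~+
~~+~~~
gen 1: +~+~~+
+~+++~
++++++
~~~~~+
~~~+~+
~~~+~~
gen 2: +~+~~+
~~~~~~
~~~~~~
~+~~~~
~~~~~~
+~++~+
gen 3: +~++++
~~~~~~
~~~~~~
~~~~~~
+++~~~
+~++++
gen 4: +~+~~~
~~~+++
~~~~~~
~+~~~~
+~+~+~
~~~~~~
gen 5: ~~~+++
~~~+++
~~~~+~
~+~~~~
~+~~~~
~~~+~+
gen 6: +~+~~~
~~~~~~
~~~+++
~~~~~~
+~+~~~
+~++~+
gen 7: +~++~+
~~~+++
~~~~+~
~~~+++
+~++~+
+~++~+
gen 8: ~~~~~~
+~+~~~
~~~~~~
+~+~~~
~~~~~~
~~~~~~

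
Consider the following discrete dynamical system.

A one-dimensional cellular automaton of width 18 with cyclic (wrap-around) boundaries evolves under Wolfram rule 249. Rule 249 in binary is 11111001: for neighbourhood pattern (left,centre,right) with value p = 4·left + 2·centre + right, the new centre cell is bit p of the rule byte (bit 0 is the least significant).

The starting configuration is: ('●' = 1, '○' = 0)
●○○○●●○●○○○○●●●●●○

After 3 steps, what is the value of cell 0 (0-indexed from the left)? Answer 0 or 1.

step 0: ●○○○●●○●○○○○●●●●●○
step 1: ○●●○●●●○●●●○●●●●●●
step 2: ●●●●●●●●●●●●●●●●●●
step 3: ●●●●●●●●●●●●●●●●●●

1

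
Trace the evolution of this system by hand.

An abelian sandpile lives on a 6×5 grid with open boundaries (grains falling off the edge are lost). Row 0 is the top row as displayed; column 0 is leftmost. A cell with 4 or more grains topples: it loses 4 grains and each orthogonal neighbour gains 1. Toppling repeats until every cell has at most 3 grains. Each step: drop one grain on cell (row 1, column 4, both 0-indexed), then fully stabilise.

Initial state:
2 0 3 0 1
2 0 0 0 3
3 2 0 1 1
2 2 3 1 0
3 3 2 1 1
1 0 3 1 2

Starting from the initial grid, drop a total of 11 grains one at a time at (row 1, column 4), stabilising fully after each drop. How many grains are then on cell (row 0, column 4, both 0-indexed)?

1

[0] 2 0 3 0 1
2 0 0 0 3
3 2 0 1 1
2 2 3 1 0
3 3 2 1 1
1 0 3 1 2
[1] 2 0 3 0 2
2 0 0 1 0
3 2 0 1 2
2 2 3 1 0
3 3 2 1 1
1 0 3 1 2
[2] 2 0 3 0 2
2 0 0 1 1
3 2 0 1 2
2 2 3 1 0
3 3 2 1 1
1 0 3 1 2
[3] 2 0 3 0 2
2 0 0 1 2
3 2 0 1 2
2 2 3 1 0
3 3 2 1 1
1 0 3 1 2
[4] 2 0 3 0 2
2 0 0 1 3
3 2 0 1 2
2 2 3 1 0
3 3 2 1 1
1 0 3 1 2
[5] 2 0 3 0 3
2 0 0 2 0
3 2 0 1 3
2 2 3 1 0
3 3 2 1 1
1 0 3 1 2
[6] 2 0 3 0 3
2 0 0 2 1
3 2 0 1 3
2 2 3 1 0
3 3 2 1 1
1 0 3 1 2
[7] 2 0 3 0 3
2 0 0 2 2
3 2 0 1 3
2 2 3 1 0
3 3 2 1 1
1 0 3 1 2
[8] 2 0 3 0 3
2 0 0 2 3
3 2 0 1 3
2 2 3 1 0
3 3 2 1 1
1 0 3 1 2
[9] 2 0 3 1 0
2 0 0 3 2
3 2 0 2 0
2 2 3 1 1
3 3 2 1 1
1 0 3 1 2
[10] 2 0 3 1 0
2 0 0 3 3
3 2 0 2 0
2 2 3 1 1
3 3 2 1 1
1 0 3 1 2
[11] 2 0 3 2 1
2 0 1 0 1
3 2 0 3 1
2 2 3 1 1
3 3 2 1 1
1 0 3 1 2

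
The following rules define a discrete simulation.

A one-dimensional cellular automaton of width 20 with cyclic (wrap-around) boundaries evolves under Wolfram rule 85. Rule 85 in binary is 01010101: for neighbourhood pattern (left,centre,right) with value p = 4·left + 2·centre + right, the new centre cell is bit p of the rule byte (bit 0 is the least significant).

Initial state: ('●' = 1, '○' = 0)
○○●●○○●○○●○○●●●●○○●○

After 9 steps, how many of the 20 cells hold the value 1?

t=0: ○○●●○○●○○●○○●●●●○○●○
t=1: ●○○●●○●●○●●○○○○●●○●●
t=2: ●●○○●○○●○○●●●●○○●○○○
t=3: ○●●○●●○●●○○○○●●○●●●○
t=4: ○○●○○●○○●●●●○○●○○○●●
t=5: ●○●●○●●○○○○●●○●●●○○●
t=6: ●○○●○○●●●●○○●○○○●●○○
t=7: ●●○●●○○○○●●○●●●○○●●○
t=8: ○●○○●●●●○○●○○○●●○○●○
t=9: ○●●○○○○●●○●●●○○●●○●●

11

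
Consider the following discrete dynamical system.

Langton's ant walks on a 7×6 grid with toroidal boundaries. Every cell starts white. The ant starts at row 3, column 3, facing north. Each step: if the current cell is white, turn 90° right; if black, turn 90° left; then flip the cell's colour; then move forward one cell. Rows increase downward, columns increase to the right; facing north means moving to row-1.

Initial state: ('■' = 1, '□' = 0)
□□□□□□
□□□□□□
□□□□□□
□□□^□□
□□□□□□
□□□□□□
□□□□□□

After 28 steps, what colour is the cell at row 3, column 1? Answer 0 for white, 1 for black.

[0] □□□□□□
□□□□□□
□□□□□□
□□□^□□
□□□□□□
□□□□□□
□□□□□□
[1] □□□□□□
□□□□□□
□□□□□□
□□□■>□
□□□□□□
□□□□□□
□□□□□□
[2] □□□□□□
□□□□□□
□□□□□□
□□□■■□
□□□□v□
□□□□□□
□□□□□□
[3] □□□□□□
□□□□□□
□□□□□□
□□□■■□
□□□<■□
□□□□□□
□□□□□□
[4] □□□□□□
□□□□□□
□□□□□□
□□□^■□
□□□■■□
□□□□□□
□□□□□□
[5] □□□□□□
□□□□□□
□□□□□□
□□<□■□
□□□■■□
□□□□□□
□□□□□□
[6] □□□□□□
□□□□□□
□□^□□□
□□■□■□
□□□■■□
□□□□□□
□□□□□□
[7] □□□□□□
□□□□□□
□□■>□□
□□■□■□
□□□■■□
□□□□□□
□□□□□□
[8] □□□□□□
□□□□□□
□□■■□□
□□■v■□
□□□■■□
□□□□□□
□□□□□□
[9] □□□□□□
□□□□□□
□□■■□□
□□<■■□
□□□■■□
□□□□□□
□□□□□□
[10] □□□□□□
□□□□□□
□□■■□□
□□□■■□
□□v■■□
□□□□□□
□□□□□□
[11] □□□□□□
□□□□□□
□□■■□□
□□□■■□
□<■■■□
□□□□□□
□□□□□□
[12] □□□□□□
□□□□□□
□□■■□□
□^□■■□
□■■■■□
□□□□□□
□□□□□□
[13] □□□□□□
□□□□□□
□□■■□□
□■>■■□
□■■■■□
□□□□□□
□□□□□□
[14] □□□□□□
□□□□□□
□□■■□□
□■■■■□
□■v■■□
□□□□□□
□□□□□□
[15] □□□□□□
□□□□□□
□□■■□□
□■■■■□
□■□>■□
□□□□□□
□□□□□□
[16] □□□□□□
□□□□□□
□□■■□□
□■■^■□
□■□□■□
□□□□□□
□□□□□□
[17] □□□□□□
□□□□□□
□□■■□□
□■<□■□
□■□□■□
□□□□□□
□□□□□□
[18] □□□□□□
□□□□□□
□□■■□□
□■□□■□
□■v□■□
□□□□□□
□□□□□□
[19] □□□□□□
□□□□□□
□□■■□□
□■□□■□
□<■□■□
□□□□□□
□□□□□□
[20] □□□□□□
□□□□□□
□□■■□□
□■□□■□
□□■□■□
□v□□□□
□□□□□□
[21] □□□□□□
□□□□□□
□□■■□□
□■□□■□
□□■□■□
<■□□□□
□□□□□□
[22] □□□□□□
□□□□□□
□□■■□□
□■□□■□
^□■□■□
■■□□□□
□□□□□□
[23] □□□□□□
□□□□□□
□□■■□□
□■□□■□
■>■□■□
■■□□□□
□□□□□□
[24] □□□□□□
□□□□□□
□□■■□□
□■□□■□
■■■□■□
■v□□□□
□□□□□□
[25] □□□□□□
□□□□□□
□□■■□□
□■□□■□
■■■□■□
■□>□□□
□□□□□□
[26] □□□□□□
□□□□□□
□□■■□□
□■□□■□
■■■□■□
■□■□□□
□□v□□□
[27] □□□□□□
□□□□□□
□□■■□□
□■□□■□
■■■□■□
■□■□□□
□<■□□□
[28] □□□□□□
□□□□□□
□□■■□□
□■□□■□
■■■□■□
■^■□□□
□■■□□□

1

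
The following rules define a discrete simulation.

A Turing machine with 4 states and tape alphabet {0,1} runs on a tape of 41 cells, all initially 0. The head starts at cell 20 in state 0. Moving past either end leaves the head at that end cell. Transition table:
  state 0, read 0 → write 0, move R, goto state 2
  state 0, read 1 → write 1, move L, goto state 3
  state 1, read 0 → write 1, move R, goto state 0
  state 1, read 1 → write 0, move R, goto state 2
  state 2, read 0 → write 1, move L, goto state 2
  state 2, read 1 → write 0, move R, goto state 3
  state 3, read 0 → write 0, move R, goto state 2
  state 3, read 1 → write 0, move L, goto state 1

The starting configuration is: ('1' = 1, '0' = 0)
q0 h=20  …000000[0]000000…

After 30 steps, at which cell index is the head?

3

t=0: q0 h=20  …000000[0]000000…
t=1: q2 h=21  …000000[0]000000…
t=2: q2 h=20  …000000[0]100000…
t=3: q2 h=19  …000000[0]110000…
t=4: q2 h=18  …000000[0]111000…
t=5: q2 h=17  …000000[0]111100…
t=6: q2 h=16  …000000[0]111110…
t=7: q2 h=15  …000000[0]111111…
t=8: q2 h=14  …000000[0]111111…
t=9: q2 h=13  …000000[0]111111…
t=10: q2 h=12  …000000[0]111111…
t=11: q2 h=11  …000000[0]111111…
t=12: q2 h=10  …000000[0]111111…
t=13: q2 h= 9  …000000[0]111111…
t=14: q2 h= 8  …000000[0]111111…
t=15: q2 h= 7  …000000[0]111111…
t=16: q2 h= 6  |000000[0]111111…
t=17: q2 h= 5  |00000[0]111111…
t=18: q2 h= 4  |0000[0]111111…
t=19: q2 h= 3  |000[0]111111…
t=20: q2 h= 2  |00[0]111111…
t=21: q2 h= 1  |0[0]111111…
t=22: q2 h= 0  |[0]111111…
t=23: q2 h= 0  |[1]111111…
t=24: q3 h= 1  |0[1]111111…
t=25: q1 h= 0  |[0]011111…
t=26: q0 h= 1  |1[0]111111…
t=27: q2 h= 2  |10[1]111111…
t=28: q3 h= 3  |100[1]111111…
t=29: q1 h= 2  |10[0]011111…
t=30: q0 h= 3  |101[0]111111…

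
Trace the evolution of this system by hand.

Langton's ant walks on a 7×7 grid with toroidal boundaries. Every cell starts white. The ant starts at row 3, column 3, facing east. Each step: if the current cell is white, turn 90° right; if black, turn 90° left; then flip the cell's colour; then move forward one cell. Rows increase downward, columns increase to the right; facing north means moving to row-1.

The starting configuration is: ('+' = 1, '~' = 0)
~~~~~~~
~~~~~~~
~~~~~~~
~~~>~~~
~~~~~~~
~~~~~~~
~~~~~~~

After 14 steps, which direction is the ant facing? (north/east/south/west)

0) ~~~~~~~
~~~~~~~
~~~~~~~
~~~>~~~
~~~~~~~
~~~~~~~
~~~~~~~
1) ~~~~~~~
~~~~~~~
~~~~~~~
~~~+~~~
~~~v~~~
~~~~~~~
~~~~~~~
2) ~~~~~~~
~~~~~~~
~~~~~~~
~~~+~~~
~~<+~~~
~~~~~~~
~~~~~~~
3) ~~~~~~~
~~~~~~~
~~~~~~~
~~^+~~~
~~++~~~
~~~~~~~
~~~~~~~
4) ~~~~~~~
~~~~~~~
~~~~~~~
~~+>~~~
~~++~~~
~~~~~~~
~~~~~~~
5) ~~~~~~~
~~~~~~~
~~~^~~~
~~+~~~~
~~++~~~
~~~~~~~
~~~~~~~
6) ~~~~~~~
~~~~~~~
~~~+>~~
~~+~~~~
~~++~~~
~~~~~~~
~~~~~~~
7) ~~~~~~~
~~~~~~~
~~~++~~
~~+~v~~
~~++~~~
~~~~~~~
~~~~~~~
8) ~~~~~~~
~~~~~~~
~~~++~~
~~+<+~~
~~++~~~
~~~~~~~
~~~~~~~
9) ~~~~~~~
~~~~~~~
~~~^+~~
~~+++~~
~~++~~~
~~~~~~~
~~~~~~~
10) ~~~~~~~
~~~~~~~
~~<~+~~
~~+++~~
~~++~~~
~~~~~~~
~~~~~~~
11) ~~~~~~~
~~^~~~~
~~+~+~~
~~+++~~
~~++~~~
~~~~~~~
~~~~~~~
12) ~~~~~~~
~~+>~~~
~~+~+~~
~~+++~~
~~++~~~
~~~~~~~
~~~~~~~
13) ~~~~~~~
~~++~~~
~~+v+~~
~~+++~~
~~++~~~
~~~~~~~
~~~~~~~
14) ~~~~~~~
~~++~~~
~~<++~~
~~+++~~
~~++~~~
~~~~~~~
~~~~~~~

west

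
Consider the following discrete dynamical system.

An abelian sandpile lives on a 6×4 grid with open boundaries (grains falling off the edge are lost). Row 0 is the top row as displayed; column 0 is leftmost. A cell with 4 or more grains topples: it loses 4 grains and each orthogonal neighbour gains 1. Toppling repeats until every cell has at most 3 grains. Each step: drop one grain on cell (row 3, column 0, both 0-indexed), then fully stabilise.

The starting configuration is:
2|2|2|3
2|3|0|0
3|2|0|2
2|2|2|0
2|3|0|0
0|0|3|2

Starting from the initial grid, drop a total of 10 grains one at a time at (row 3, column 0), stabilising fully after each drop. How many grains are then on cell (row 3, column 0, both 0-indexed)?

0) 2|2|2|3
2|3|0|0
3|2|0|2
2|2|2|0
2|3|0|0
0|0|3|2
1) 2|2|2|3
2|3|0|0
3|2|0|2
3|2|2|0
2|3|0|0
0|0|3|2
2) 2|2|2|3
3|3|0|0
0|3|0|2
1|3|2|0
3|3|0|0
0|0|3|2
3) 2|2|2|3
3|3|0|0
0|3|0|2
2|3|2|0
3|3|0|0
0|0|3|2
4) 2|2|2|3
3|3|0|0
0|3|0|2
3|3|2|0
3|3|0|0
0|0|3|2
5) 3|3|2|3
0|1|1|0
3|1|1|2
2|2|3|0
1|1|1|0
1|1|3|2
6) 3|3|2|3
0|1|1|0
3|1|1|2
3|2|3|0
1|1|1|0
1|1|3|2
7) 3|3|2|3
1|1|1|0
0|2|1|2
1|3|3|0
2|1|1|0
1|1|3|2
8) 3|3|2|3
1|1|1|0
0|2|1|2
2|3|3|0
2|1|1|0
1|1|3|2
9) 3|3|2|3
1|1|1|0
0|2|1|2
3|3|3|0
2|1|1|0
1|1|3|2
10) 3|3|2|3
1|1|1|0
1|3|2|2
1|1|0|1
3|2|2|0
1|1|3|2

1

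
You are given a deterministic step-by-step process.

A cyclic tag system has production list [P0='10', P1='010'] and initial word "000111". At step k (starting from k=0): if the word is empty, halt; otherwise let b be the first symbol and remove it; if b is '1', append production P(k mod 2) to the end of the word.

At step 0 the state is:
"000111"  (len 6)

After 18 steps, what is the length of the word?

7

0) "000111"  (len 6)
1) "00111"  (len 5)
2) "0111"  (len 4)
3) "111"  (len 3)
4) "11010"  (len 5)
5) "101010"  (len 6)
6) "01010010"  (len 8)
7) "1010010"  (len 7)
8) "010010010"  (len 9)
9) "10010010"  (len 8)
10) "0010010010"  (len 10)
11) "010010010"  (len 9)
12) "10010010"  (len 8)
13) "001001010"  (len 9)
14) "01001010"  (len 8)
15) "1001010"  (len 7)
16) "001010010"  (len 9)
17) "01010010"  (len 8)
18) "1010010"  (len 7)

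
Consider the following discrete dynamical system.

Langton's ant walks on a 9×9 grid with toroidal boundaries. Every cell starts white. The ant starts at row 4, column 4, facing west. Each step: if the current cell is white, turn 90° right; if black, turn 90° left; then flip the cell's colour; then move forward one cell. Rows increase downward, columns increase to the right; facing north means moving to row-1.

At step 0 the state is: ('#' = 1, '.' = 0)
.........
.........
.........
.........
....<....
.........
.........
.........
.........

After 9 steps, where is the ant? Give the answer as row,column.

gen 0: .........
.........
.........
.........
....<....
.........
.........
.........
.........
gen 1: .........
.........
.........
....^....
....#....
.........
.........
.........
.........
gen 2: .........
.........
.........
....#>...
....#....
.........
.........
.........
.........
gen 3: .........
.........
.........
....##...
....#v...
.........
.........
.........
.........
gen 4: .........
.........
.........
....##...
....<#...
.........
.........
.........
.........
gen 5: .........
.........
.........
....##...
.....#...
....v....
.........
.........
.........
gen 6: .........
.........
.........
....##...
.....#...
...<#....
.........
.........
.........
gen 7: .........
.........
.........
....##...
...^.#...
...##....
.........
.........
.........
gen 8: .........
.........
.........
....##...
...#>#...
...##....
.........
.........
.........
gen 9: .........
.........
.........
....##...
...###...
...#v....
.........
.........
.........

5,4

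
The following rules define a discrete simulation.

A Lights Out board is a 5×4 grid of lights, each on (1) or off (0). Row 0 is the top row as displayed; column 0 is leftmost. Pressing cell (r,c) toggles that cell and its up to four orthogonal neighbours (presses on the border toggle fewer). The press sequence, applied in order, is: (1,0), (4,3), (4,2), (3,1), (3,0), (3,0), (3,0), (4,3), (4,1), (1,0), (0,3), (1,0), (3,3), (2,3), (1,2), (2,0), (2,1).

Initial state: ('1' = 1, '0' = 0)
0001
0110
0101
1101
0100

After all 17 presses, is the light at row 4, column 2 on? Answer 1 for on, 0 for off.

gen 0: 0001
0110
0101
1101
0100
gen 1: 1001
1010
1101
1101
0100
gen 2: 1001
1010
1101
1100
0111
gen 3: 1001
1010
1101
1110
0000
gen 4: 1001
1010
1001
0000
0100
gen 5: 1001
1010
0001
1100
1100
gen 6: 1001
1010
1001
0000
0100
gen 7: 1001
1010
0001
1100
1100
gen 8: 1001
1010
0001
1101
1111
gen 9: 1001
1010
0001
1001
0001
gen 10: 0001
0110
1001
1001
0001
gen 11: 0010
0111
1001
1001
0001
gen 12: 1010
1011
0001
1001
0001
gen 13: 1010
1011
0000
1010
0000
gen 14: 1010
1010
0011
1011
0000
gen 15: 1000
1101
0001
1011
0000
gen 16: 1000
0101
1101
0011
0000
gen 17: 1000
0001
0011
0111
0000

0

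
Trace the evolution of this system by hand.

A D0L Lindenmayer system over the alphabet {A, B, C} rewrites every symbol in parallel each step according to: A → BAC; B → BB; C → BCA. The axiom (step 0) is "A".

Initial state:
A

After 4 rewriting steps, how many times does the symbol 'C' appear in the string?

8

t=0: A
t=1: BAC
t=2: BBBACBCA
t=3: BBBBBBBACBCABBBCABAC
t=4: BBBBBBBBBBBBBBBACBCABBBCABACBBBBBBBCABACBBBACBCA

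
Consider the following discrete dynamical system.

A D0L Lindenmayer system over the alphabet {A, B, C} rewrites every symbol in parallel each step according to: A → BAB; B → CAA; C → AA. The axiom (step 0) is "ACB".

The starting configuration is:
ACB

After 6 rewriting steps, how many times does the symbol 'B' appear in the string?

0) ACB
1) BABAACAA
2) CAABABCAABABBABAABABBAB
3) AABABBABCAABABCAAAABABBABCAABABCAACAABABCAABABBABCAABABCAACAABABCAA
4) BABBABCAABABCAACAABABCAAAABABBABCAABABCAAAABABBABBABBABCAA…AABABCAAAABABBABCAABABCAAAABABBABAABABBABCAABABCAAAABABBAB  (len 191)
5) CAABABCAACAABABCAAAABABBABCAABABCAAAABABBABAABABBABCAABABC…CAABABCAAAABABBABCAABABCAAAABABBABBABBABCAABABCAACAABABCAA  (len 551)
6) AABABBABCAABABCAAAABABBABAABABBABCAABABCAAAABABBABBABBABCA…AABABCAAAABABBABCAABABCAAAABABBABAABABBABCAABABCAAAABABBAB  (len 1583)

566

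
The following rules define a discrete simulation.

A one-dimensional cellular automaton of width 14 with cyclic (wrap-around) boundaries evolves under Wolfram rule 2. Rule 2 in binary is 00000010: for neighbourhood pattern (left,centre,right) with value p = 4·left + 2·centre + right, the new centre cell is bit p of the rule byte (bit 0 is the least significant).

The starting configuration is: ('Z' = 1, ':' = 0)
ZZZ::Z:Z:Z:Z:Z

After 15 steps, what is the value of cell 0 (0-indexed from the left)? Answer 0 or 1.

0

0) ZZZ::Z:Z:Z:Z:Z
1) ::::Z:::::::::
2) :::Z::::::::::
3) ::Z:::::::::::
4) :Z::::::::::::
5) Z:::::::::::::
6) :::::::::::::Z
7) ::::::::::::Z:
8) :::::::::::Z::
9) ::::::::::Z:::
10) :::::::::Z::::
11) ::::::::Z:::::
12) :::::::Z::::::
13) ::::::Z:::::::
14) :::::Z::::::::
15) ::::Z:::::::::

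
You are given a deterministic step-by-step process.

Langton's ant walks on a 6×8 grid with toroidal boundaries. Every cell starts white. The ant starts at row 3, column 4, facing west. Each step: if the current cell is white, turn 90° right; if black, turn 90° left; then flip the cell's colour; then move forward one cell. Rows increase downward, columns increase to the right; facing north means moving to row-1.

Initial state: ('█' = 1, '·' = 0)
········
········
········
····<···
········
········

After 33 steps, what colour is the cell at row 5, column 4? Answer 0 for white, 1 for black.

1

k=0  ········
········
········
····<···
········
········
k=1  ········
········
····^···
····█···
········
········
k=2  ········
········
····█>··
····█···
········
········
k=3  ········
········
····██··
····█v··
········
········
k=4  ········
········
····██··
····<█··
········
········
k=5  ········
········
····██··
·····█··
····v···
········
k=6  ········
········
····██··
·····█··
···<█···
········
k=7  ········
········
····██··
···^·█··
···██···
········
k=8  ········
········
····██··
···█>█··
···██···
········
k=9  ········
········
····██··
···███··
···█v···
········
k=10  ········
········
····██··
···███··
···█·>··
········
k=11  ········
········
····██··
···███··
···█·█··
·····v··
k=12  ········
········
····██··
···███··
···█·█··
····<█··
k=13  ········
········
····██··
···███··
···█^█··
····██··
k=14  ········
········
····██··
···███··
···██>··
····██··
k=15  ········
········
····██··
···██^··
···██···
····██··
k=16  ········
········
····██··
···█<···
···██···
····██··
k=17  ········
········
····██··
···█····
···█v···
····██··
k=18  ········
········
····██··
···█····
···█·>··
····██··
k=19  ········
········
····██··
···█····
···█·█··
····█v··
k=20  ········
········
····██··
···█····
···█·█··
····█·>·
k=21  ······v·
········
····██··
···█····
···█·█··
····█·█·
k=22  ·····<█·
········
····██··
···█····
···█·█··
····█·█·
k=23  ·····██·
········
····██··
···█····
···█·█··
····█^█·
k=24  ·····██·
········
····██··
···█····
···█·█··
····██>·
k=25  ·····██·
········
····██··
···█····
···█·█^·
····██··
k=26  ·····██·
········
····██··
···█····
···█·██>
····██··
k=27  ·····██·
········
····██··
···█····
···█·███
····██·v
k=28  ·····██·
········
····██··
···█····
···█·███
····██<█
k=29  ·····██·
········
····██··
···█····
···█·█^█
····████
k=30  ·····██·
········
····██··
···█····
···█·<·█
····████
k=31  ·····██·
········
····██··
···█····
···█···█
····█v██
k=32  ·····██·
········
····██··
···█····
···█···█
····█·>█
k=33  ·····██·
········
····██··
···█····
···█··^█
····█··█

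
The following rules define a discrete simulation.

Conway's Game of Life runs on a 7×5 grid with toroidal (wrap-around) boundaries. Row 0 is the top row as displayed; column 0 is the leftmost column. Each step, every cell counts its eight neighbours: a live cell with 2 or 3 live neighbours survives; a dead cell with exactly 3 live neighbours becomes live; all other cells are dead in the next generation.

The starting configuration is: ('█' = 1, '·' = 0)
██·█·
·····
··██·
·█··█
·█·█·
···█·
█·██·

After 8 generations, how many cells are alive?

0) ██·█·
·····
··██·
·█··█
·█·█·
···█·
█·██·
1) ██·█·
·█·██
··██·
██··█
█··██
·█·█·
█··█·
2) ·█·█·
·█···
·····
·█···
···█·
·█·█·
█··█·
3) ██··█
··█··
·····
·····
·····
···█·
██·█·
4) ···██
██···
·····
·····
·····
··█·█
·█·█·
5) ·█·██
█···█
·····
·····
·····
··██·
█····
6) ·█·█·
█··██
·····
·····
·····
·····
██···
7) ·█·█·
█·███
····█
·····
·····
·····
███··
8) ·····
███··
█···█
·····
·····
·█···
███··

9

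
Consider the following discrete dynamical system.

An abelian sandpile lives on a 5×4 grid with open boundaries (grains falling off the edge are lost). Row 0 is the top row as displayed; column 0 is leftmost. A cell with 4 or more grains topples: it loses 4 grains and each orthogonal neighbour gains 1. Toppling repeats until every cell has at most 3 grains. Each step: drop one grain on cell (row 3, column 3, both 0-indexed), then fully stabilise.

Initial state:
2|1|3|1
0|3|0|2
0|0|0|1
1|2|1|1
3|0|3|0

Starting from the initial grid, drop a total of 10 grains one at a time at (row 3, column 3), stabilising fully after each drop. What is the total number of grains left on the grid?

gen 0: 2|1|3|1
0|3|0|2
0|0|0|1
1|2|1|1
3|0|3|0
gen 1: 2|1|3|1
0|3|0|2
0|0|0|1
1|2|1|2
3|0|3|0
gen 2: 2|1|3|1
0|3|0|2
0|0|0|1
1|2|1|3
3|0|3|0
gen 3: 2|1|3|1
0|3|0|2
0|0|0|2
1|2|2|0
3|0|3|1
gen 4: 2|1|3|1
0|3|0|2
0|0|0|2
1|2|2|1
3|0|3|1
gen 5: 2|1|3|1
0|3|0|2
0|0|0|2
1|2|2|2
3|0|3|1
gen 6: 2|1|3|1
0|3|0|2
0|0|0|2
1|2|2|3
3|0|3|1
gen 7: 2|1|3|1
0|3|0|2
0|0|0|3
1|2|3|0
3|0|3|2
gen 8: 2|1|3|1
0|3|0|2
0|0|0|3
1|2|3|1
3|0|3|2
gen 9: 2|1|3|1
0|3|0|2
0|0|0|3
1|2|3|2
3|0|3|2
gen 10: 2|1|3|1
0|3|0|2
0|0|0|3
1|2|3|3
3|0|3|2

32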